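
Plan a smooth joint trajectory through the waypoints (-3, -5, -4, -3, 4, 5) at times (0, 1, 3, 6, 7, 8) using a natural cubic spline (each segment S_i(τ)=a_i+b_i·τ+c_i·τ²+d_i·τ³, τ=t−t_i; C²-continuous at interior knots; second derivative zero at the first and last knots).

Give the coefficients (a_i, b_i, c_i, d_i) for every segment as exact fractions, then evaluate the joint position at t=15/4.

  seg 0: a=-3 b=-5897/2280 c=0 d=1337/2280
  seg 1: a=-5 b=-943/1140 c=1337/760 d=-1249/2280
  seg 2: a=-4 b=-83/228 c=-1161/760 d=4013/6840
  seg 3: a=-3 b=14389/2280 c=713/190 d=-1397/456
  seg 4: a=4 b=5273/1140 c=-4133/760 d=4133/2280
S(15/4) = -237597/48640

Δ: Δ0=-2, Δ1=1/2, Δ2=1/3, Δ3=7, Δ4=1
row 1: diag=6, rhs=15; c'=1/3, d'=5/2
row 2: denom=10−2·1/3=28/3; d'=(-1−2·5/2)/(28/3)=-9/14
row 3: denom=8−3·9/28=197/28; d'=(40−3·-9/14)/(197/28)=1174/197
row 4: denom=4−1·28/197=760/197; d'=(-36−1·1174/197)/(760/197)=-4133/380
back: M4=-4133/380
back: M3=1174/197−28/197·-4133/380=713/95
back: M2=-9/14−9/28·713/95=-1161/380
back: M1=5/2−1/3·-1161/380=1337/380
M: M0=0, M1=1337/380, M2=-1161/380, M3=713/95, M4=-4133/380, M5=0
seg 0: a=-3, c=M0/2=0, d=(M1−M0)/(6·1)=1337/2280, b=Δ0−h0·(2M0+M1)/6=-5897/2280
seg 1: a=-5, c=M1/2=1337/760, d=(M2−M1)/(6·2)=-1249/2280, b=Δ1−h1·(2M1+M2)/6=-943/1140
seg 2: a=-4, c=M2/2=-1161/760, d=(M3−M2)/(6·3)=4013/6840, b=Δ2−h2·(2M2+M3)/6=-83/228
seg 3: a=-3, c=M3/2=713/190, d=(M4−M3)/(6·1)=-1397/456, b=Δ3−h3·(2M3+M4)/6=14389/2280
seg 4: a=4, c=M4/2=-4133/760, d=(M5−M4)/(6·1)=4133/2280, b=Δ4−h4·(2M4+M5)/6=5273/1140
t_q=15/4 → seg 2, τ=3/4; S=-4+-83/228·τ+-1161/760·τ²+4013/6840·τ³=-237597/48640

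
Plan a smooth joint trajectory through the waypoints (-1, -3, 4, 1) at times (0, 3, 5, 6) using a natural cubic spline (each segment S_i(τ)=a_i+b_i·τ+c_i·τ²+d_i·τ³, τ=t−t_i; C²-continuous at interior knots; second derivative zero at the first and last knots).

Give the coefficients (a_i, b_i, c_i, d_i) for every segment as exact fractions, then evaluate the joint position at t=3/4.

  seg 0: a=-1 b=-227/84 c=0 d=19/84
  seg 1: a=-3 b=143/42 c=57/28 d=-167/168
  seg 2: a=4 b=-8/21 c=-55/14 d=55/42
S(3/4) = -5253/1792

Δ: Δ0=-2/3, Δ1=7/2, Δ2=-3
row 1: diag=10, rhs=25; c'=1/5, d'=5/2
row 2: denom=6−2·1/5=28/5; d'=(-39−2·5/2)/(28/5)=-55/7
back: M2=-55/7
back: M1=5/2−1/5·-55/7=57/14
M: M0=0, M1=57/14, M2=-55/7, M3=0
seg 0: a=-1, c=M0/2=0, d=(M1−M0)/(6·3)=19/84, b=Δ0−h0·(2M0+M1)/6=-227/84
seg 1: a=-3, c=M1/2=57/28, d=(M2−M1)/(6·2)=-167/168, b=Δ1−h1·(2M1+M2)/6=143/42
seg 2: a=4, c=M2/2=-55/14, d=(M3−M2)/(6·1)=55/42, b=Δ2−h2·(2M2+M3)/6=-8/21
t_q=3/4 → seg 0, τ=3/4; S=-1+-227/84·τ+0·τ²+19/84·τ³=-5253/1792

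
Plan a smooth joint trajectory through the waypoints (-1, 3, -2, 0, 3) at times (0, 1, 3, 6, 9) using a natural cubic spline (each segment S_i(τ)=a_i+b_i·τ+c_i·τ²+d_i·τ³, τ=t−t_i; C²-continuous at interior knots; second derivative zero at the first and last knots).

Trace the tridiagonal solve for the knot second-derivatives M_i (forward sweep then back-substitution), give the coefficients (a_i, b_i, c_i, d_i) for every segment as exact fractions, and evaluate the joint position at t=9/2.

Δ: Δ0=4, Δ1=-5/2, Δ2=2/3, Δ3=1
row 1: diag=6, rhs=-39; c'=1/3, d'=-13/2
row 2: denom=10−2·1/3=28/3; d'=(19−2·-13/2)/(28/3)=24/7
row 3: denom=12−3·9/28=309/28; d'=(2−3·24/7)/(309/28)=-232/309
back: M3=-232/309
back: M2=24/7−9/28·-232/309=378/103
back: M1=-13/2−1/3·378/103=-1591/206
M: M0=0, M1=-1591/206, M2=378/103, M3=-232/309, M4=0
seg 0: a=-1, c=M0/2=0, d=(M1−M0)/(6·1)=-1591/1236, b=Δ0−h0·(2M0+M1)/6=6535/1236
seg 1: a=3, c=M1/2=-1591/412, d=(M2−M1)/(6·2)=2347/2472, b=Δ1−h1·(2M1+M2)/6=881/618
seg 2: a=-2, c=M2/2=189/103, d=(M3−M2)/(6·3)=-683/2781, b=Δ2−h2·(2M2+M3)/6=-812/309
seg 3: a=0, c=M3/2=-116/309, d=(M4−M3)/(6·3)=116/2781, b=Δ3−h3·(2M3+M4)/6=541/309
t_q=9/2 → seg 2, τ=3/2; S=-2+-812/309·τ+189/103·τ²+-683/2781·τ³=-2177/824

  seg 0: a=-1 b=6535/1236 c=0 d=-1591/1236
  seg 1: a=3 b=881/618 c=-1591/412 d=2347/2472
  seg 2: a=-2 b=-812/309 c=189/103 d=-683/2781
  seg 3: a=0 b=541/309 c=-116/309 d=116/2781
S(9/2) = -2177/824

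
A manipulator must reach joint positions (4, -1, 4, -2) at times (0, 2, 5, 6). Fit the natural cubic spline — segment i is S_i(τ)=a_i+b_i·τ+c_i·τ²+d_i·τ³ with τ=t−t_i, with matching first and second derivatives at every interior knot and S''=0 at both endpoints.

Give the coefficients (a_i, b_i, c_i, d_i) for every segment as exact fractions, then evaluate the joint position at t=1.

Δ: Δ0=-5/2, Δ1=5/3, Δ2=-6
row 1: diag=10, rhs=25; c'=3/10, d'=5/2
row 2: denom=8−3·3/10=71/10; d'=(-46−3·5/2)/(71/10)=-535/71
back: M2=-535/71
back: M1=5/2−3/10·-535/71=338/71
M: M0=0, M1=338/71, M2=-535/71, M3=0
seg 0: a=4, c=M0/2=0, d=(M1−M0)/(6·2)=169/426, b=Δ0−h0·(2M0+M1)/6=-1741/426
seg 1: a=-1, c=M1/2=169/71, d=(M2−M1)/(6·3)=-97/142, b=Δ1−h1·(2M1+M2)/6=287/426
seg 2: a=4, c=M2/2=-535/142, d=(M3−M2)/(6·1)=535/426, b=Δ2−h2·(2M2+M3)/6=-743/213
t_q=1 → seg 0, τ=1; S=4+-1741/426·τ+0·τ²+169/426·τ³=22/71

  seg 0: a=4 b=-1741/426 c=0 d=169/426
  seg 1: a=-1 b=287/426 c=169/71 d=-97/142
  seg 2: a=4 b=-743/213 c=-535/142 d=535/426
S(1) = 22/71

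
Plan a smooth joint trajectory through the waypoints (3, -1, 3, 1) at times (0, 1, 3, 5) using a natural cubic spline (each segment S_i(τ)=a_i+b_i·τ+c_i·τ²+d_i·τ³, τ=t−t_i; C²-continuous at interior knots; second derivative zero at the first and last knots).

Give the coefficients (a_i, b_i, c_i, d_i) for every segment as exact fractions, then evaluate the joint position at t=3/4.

Δ: Δ0=-4, Δ1=2, Δ2=-1
row 1: diag=6, rhs=36; c'=1/3, d'=6
row 2: denom=8−2·1/3=22/3; d'=(-18−2·6)/(22/3)=-45/11
back: M2=-45/11
back: M1=6−1/3·-45/11=81/11
M: M0=0, M1=81/11, M2=-45/11, M3=0
seg 0: a=3, c=M0/2=0, d=(M1−M0)/(6·1)=27/22, b=Δ0−h0·(2M0+M1)/6=-115/22
seg 1: a=-1, c=M1/2=81/22, d=(M2−M1)/(6·2)=-21/22, b=Δ1−h1·(2M1+M2)/6=-17/11
seg 2: a=3, c=M2/2=-45/22, d=(M3−M2)/(6·2)=15/44, b=Δ2−h2·(2M2+M3)/6=19/11
t_q=3/4 → seg 0, τ=3/4; S=3+-115/22·τ+0·τ²+27/22·τ³=-567/1408

  seg 0: a=3 b=-115/22 c=0 d=27/22
  seg 1: a=-1 b=-17/11 c=81/22 d=-21/22
  seg 2: a=3 b=19/11 c=-45/22 d=15/44
S(3/4) = -567/1408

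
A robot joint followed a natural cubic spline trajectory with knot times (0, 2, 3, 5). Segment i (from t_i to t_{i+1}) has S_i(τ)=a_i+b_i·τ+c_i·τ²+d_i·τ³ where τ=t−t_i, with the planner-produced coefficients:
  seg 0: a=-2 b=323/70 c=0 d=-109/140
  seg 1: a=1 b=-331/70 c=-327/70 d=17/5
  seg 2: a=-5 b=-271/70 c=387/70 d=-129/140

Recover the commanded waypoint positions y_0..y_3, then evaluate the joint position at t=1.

y_0=-2 y_1=1 y_2=-5 y_3=2
S(1) = 257/140

y_0 = S_0(0) = a_0 = -2
y_1 = S_1(0) = a_1 = 1
y_2 = S_2(0) = a_2 = -5
y_3 = S_2(2) = 2
t_q=1 is in segment 0 (τ=1); S_0(τ)=257/140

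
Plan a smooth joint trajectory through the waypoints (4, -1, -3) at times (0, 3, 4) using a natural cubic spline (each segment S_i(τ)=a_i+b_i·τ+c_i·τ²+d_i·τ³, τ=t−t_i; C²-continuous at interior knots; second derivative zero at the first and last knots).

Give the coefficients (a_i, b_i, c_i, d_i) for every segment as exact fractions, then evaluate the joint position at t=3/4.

  seg 0: a=4 b=-37/24 c=0 d=-1/72
  seg 1: a=-1 b=-23/12 c=-1/8 d=1/24
S(3/4) = 1453/512

Δ: Δ0=-5/3, Δ1=-2
row 1: diag=8, rhs=-2; c'=1/8, d'=-1/4
back: M1=-1/4
M: M0=0, M1=-1/4, M2=0
seg 0: a=4, c=M0/2=0, d=(M1−M0)/(6·3)=-1/72, b=Δ0−h0·(2M0+M1)/6=-37/24
seg 1: a=-1, c=M1/2=-1/8, d=(M2−M1)/(6·1)=1/24, b=Δ1−h1·(2M1+M2)/6=-23/12
t_q=3/4 → seg 0, τ=3/4; S=4+-37/24·τ+0·τ²+-1/72·τ³=1453/512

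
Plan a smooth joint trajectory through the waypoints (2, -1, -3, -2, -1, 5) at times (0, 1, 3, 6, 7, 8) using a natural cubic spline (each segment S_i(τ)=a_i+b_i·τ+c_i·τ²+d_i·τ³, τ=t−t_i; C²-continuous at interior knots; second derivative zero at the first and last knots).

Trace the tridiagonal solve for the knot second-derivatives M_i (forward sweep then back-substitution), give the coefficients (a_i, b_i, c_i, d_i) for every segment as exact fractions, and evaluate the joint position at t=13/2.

  seg 0: a=2 b=-7517/2280 c=0 d=677/2280
  seg 1: a=-1 b=-2743/1140 c=677/760 d=-107/1140
  seg 2: a=-3 b=7/228 c=249/760 d=-517/6840
  seg 3: a=-2 b=-101/2280 c=-67/190 d=637/456
  seg 4: a=-1 b=3923/1140 c=2917/760 d=-2917/2280
S(13/2) = -11769/6080

Δ: Δ0=-3, Δ1=-1, Δ2=1/3, Δ3=1, Δ4=6
row 1: diag=6, rhs=12; c'=1/3, d'=2
row 2: denom=10−2·1/3=28/3; d'=(8−2·2)/(28/3)=3/7
row 3: denom=8−3·9/28=197/28; d'=(4−3·3/7)/(197/28)=76/197
row 4: denom=4−1·28/197=760/197; d'=(30−1·76/197)/(760/197)=2917/380
back: M4=2917/380
back: M3=76/197−28/197·2917/380=-67/95
back: M2=3/7−9/28·-67/95=249/380
back: M1=2−1/3·249/380=677/380
M: M0=0, M1=677/380, M2=249/380, M3=-67/95, M4=2917/380, M5=0
seg 0: a=2, c=M0/2=0, d=(M1−M0)/(6·1)=677/2280, b=Δ0−h0·(2M0+M1)/6=-7517/2280
seg 1: a=-1, c=M1/2=677/760, d=(M2−M1)/(6·2)=-107/1140, b=Δ1−h1·(2M1+M2)/6=-2743/1140
seg 2: a=-3, c=M2/2=249/760, d=(M3−M2)/(6·3)=-517/6840, b=Δ2−h2·(2M2+M3)/6=7/228
seg 3: a=-2, c=M3/2=-67/190, d=(M4−M3)/(6·1)=637/456, b=Δ3−h3·(2M3+M4)/6=-101/2280
seg 4: a=-1, c=M4/2=2917/760, d=(M5−M4)/(6·1)=-2917/2280, b=Δ4−h4·(2M4+M5)/6=3923/1140
t_q=13/2 → seg 3, τ=1/2; S=-2+-101/2280·τ+-67/190·τ²+637/456·τ³=-11769/6080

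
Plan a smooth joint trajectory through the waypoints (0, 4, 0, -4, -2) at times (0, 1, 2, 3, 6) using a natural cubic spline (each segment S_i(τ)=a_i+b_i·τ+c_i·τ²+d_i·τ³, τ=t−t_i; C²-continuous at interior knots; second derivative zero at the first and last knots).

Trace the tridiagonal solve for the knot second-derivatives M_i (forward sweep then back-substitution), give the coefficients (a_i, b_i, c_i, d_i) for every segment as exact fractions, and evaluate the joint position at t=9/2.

  seg 0: a=0 b=1061/174 c=0 d=-365/174
  seg 1: a=4 b=-17/87 c=-365/58 d=433/174
  seg 2: a=0 b=-925/174 c=34/29 d=25/174
  seg 3: a=-4 b=-221/87 c=93/58 d=-31/174
S(9/2) = -2229/464

Δ: Δ0=4, Δ1=-4, Δ2=-4, Δ3=2/3
row 1: diag=4, rhs=-48; c'=1/4, d'=-12
row 2: denom=4−1·1/4=15/4; d'=(0−1·-12)/(15/4)=16/5
row 3: denom=8−1·4/15=116/15; d'=(28−1·16/5)/(116/15)=93/29
back: M3=93/29
back: M2=16/5−4/15·93/29=68/29
back: M1=-12−1/4·68/29=-365/29
M: M0=0, M1=-365/29, M2=68/29, M3=93/29, M4=0
seg 0: a=0, c=M0/2=0, d=(M1−M0)/(6·1)=-365/174, b=Δ0−h0·(2M0+M1)/6=1061/174
seg 1: a=4, c=M1/2=-365/58, d=(M2−M1)/(6·1)=433/174, b=Δ1−h1·(2M1+M2)/6=-17/87
seg 2: a=0, c=M2/2=34/29, d=(M3−M2)/(6·1)=25/174, b=Δ2−h2·(2M2+M3)/6=-925/174
seg 3: a=-4, c=M3/2=93/58, d=(M4−M3)/(6·3)=-31/174, b=Δ3−h3·(2M3+M4)/6=-221/87
t_q=9/2 → seg 3, τ=3/2; S=-4+-221/87·τ+93/58·τ²+-31/174·τ³=-2229/464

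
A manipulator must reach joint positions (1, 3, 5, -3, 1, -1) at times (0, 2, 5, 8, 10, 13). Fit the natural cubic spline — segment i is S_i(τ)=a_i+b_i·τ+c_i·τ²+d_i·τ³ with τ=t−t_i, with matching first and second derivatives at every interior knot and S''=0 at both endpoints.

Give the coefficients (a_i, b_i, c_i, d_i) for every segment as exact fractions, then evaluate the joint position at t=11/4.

  seg 0: a=1 b=634/813 c=0 d=179/3252
  seg 1: a=3 b=1171/813 c=179/542 d=-2869/14634
  seg 2: a=5 b=-3043/1626 c=-1166/813 d=1901/4878
  seg 3: a=-3 b=37/813 c=3371/1626 d=-297/542
  seg 4: a=1 b=1433/813 c=-1975/1626 d=1975/14634
S(11/4) = 145111/34688

Δ: Δ0=1, Δ1=2/3, Δ2=-8/3, Δ3=2, Δ4=-2/3
row 1: diag=10, rhs=-2; c'=3/10, d'=-1/5
row 2: denom=12−3·3/10=111/10; d'=(-20−3·-1/5)/(111/10)=-194/111
row 3: denom=10−3·10/37=340/37; d'=(28−3·-194/111)/(340/37)=123/34
row 4: denom=10−2·37/170=813/85; d'=(-16−2·123/34)/(813/85)=-1975/813
back: M4=-1975/813
back: M3=123/34−37/170·-1975/813=3371/813
back: M2=-194/111−10/37·3371/813=-2332/813
back: M1=-1/5−3/10·-2332/813=179/271
M: M0=0, M1=179/271, M2=-2332/813, M3=3371/813, M4=-1975/813, M5=0
seg 0: a=1, c=M0/2=0, d=(M1−M0)/(6·2)=179/3252, b=Δ0−h0·(2M0+M1)/6=634/813
seg 1: a=3, c=M1/2=179/542, d=(M2−M1)/(6·3)=-2869/14634, b=Δ1−h1·(2M1+M2)/6=1171/813
seg 2: a=5, c=M2/2=-1166/813, d=(M3−M2)/(6·3)=1901/4878, b=Δ2−h2·(2M2+M3)/6=-3043/1626
seg 3: a=-3, c=M3/2=3371/1626, d=(M4−M3)/(6·2)=-297/542, b=Δ3−h3·(2M3+M4)/6=37/813
seg 4: a=1, c=M4/2=-1975/1626, d=(M5−M4)/(6·3)=1975/14634, b=Δ4−h4·(2M4+M5)/6=1433/813
t_q=11/4 → seg 1, τ=3/4; S=3+1171/813·τ+179/542·τ²+-2869/14634·τ³=145111/34688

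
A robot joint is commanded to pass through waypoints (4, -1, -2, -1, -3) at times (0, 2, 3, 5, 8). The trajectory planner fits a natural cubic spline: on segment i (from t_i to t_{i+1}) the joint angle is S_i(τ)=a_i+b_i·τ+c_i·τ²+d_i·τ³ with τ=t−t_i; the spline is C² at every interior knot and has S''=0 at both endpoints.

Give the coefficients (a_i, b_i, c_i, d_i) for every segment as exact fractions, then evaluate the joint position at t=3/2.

  seg 0: a=4 b=-2845/978 c=0 d=50/489
  seg 1: a=-1 b=-1645/978 c=100/163 d=67/978
  seg 2: a=-2 b=-122/489 c=267/326 d=-869/3912
  seg 3: a=-1 b=353/978 c=-335/652 d=335/5868
S(3/2) = -3/163

Δ: Δ0=-5/2, Δ1=-1, Δ2=1/2, Δ3=-2/3
row 1: diag=6, rhs=9; c'=1/6, d'=3/2
row 2: denom=6−1·1/6=35/6; d'=(9−1·3/2)/(35/6)=9/7
row 3: denom=10−2·12/35=326/35; d'=(-7−2·9/7)/(326/35)=-335/326
back: M3=-335/326
back: M2=9/7−12/35·-335/326=267/163
back: M1=3/2−1/6·267/163=200/163
M: M0=0, M1=200/163, M2=267/163, M3=-335/326, M4=0
seg 0: a=4, c=M0/2=0, d=(M1−M0)/(6·2)=50/489, b=Δ0−h0·(2M0+M1)/6=-2845/978
seg 1: a=-1, c=M1/2=100/163, d=(M2−M1)/(6·1)=67/978, b=Δ1−h1·(2M1+M2)/6=-1645/978
seg 2: a=-2, c=M2/2=267/326, d=(M3−M2)/(6·2)=-869/3912, b=Δ2−h2·(2M2+M3)/6=-122/489
seg 3: a=-1, c=M3/2=-335/652, d=(M4−M3)/(6·3)=335/5868, b=Δ3−h3·(2M3+M4)/6=353/978
t_q=3/2 → seg 0, τ=3/2; S=4+-2845/978·τ+0·τ²+50/489·τ³=-3/163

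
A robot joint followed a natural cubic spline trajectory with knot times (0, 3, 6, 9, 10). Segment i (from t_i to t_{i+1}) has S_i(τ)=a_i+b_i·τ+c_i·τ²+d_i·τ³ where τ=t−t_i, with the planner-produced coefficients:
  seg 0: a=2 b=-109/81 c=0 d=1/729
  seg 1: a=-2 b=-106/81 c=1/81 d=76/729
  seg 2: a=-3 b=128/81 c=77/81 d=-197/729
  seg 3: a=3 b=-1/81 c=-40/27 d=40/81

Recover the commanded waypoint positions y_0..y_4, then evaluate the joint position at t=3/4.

y_0 = S_0(0) = a_0 = 2
y_1 = S_1(0) = a_1 = -2
y_2 = S_2(0) = a_2 = -3
y_3 = S_3(0) = a_3 = 3
y_4 = S_3(1) = 2
t_q=3/4 is in segment 0 (τ=3/4); S_0(τ)=571/576

y_0=2 y_1=-2 y_2=-3 y_3=3 y_4=2
S(3/4) = 571/576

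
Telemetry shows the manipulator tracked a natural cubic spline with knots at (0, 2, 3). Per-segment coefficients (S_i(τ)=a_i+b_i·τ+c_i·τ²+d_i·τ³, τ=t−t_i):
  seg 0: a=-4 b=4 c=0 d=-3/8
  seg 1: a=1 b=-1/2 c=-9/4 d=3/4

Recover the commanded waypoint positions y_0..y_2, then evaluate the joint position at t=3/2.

y_0 = S_0(0) = a_0 = -4
y_1 = S_1(0) = a_1 = 1
y_2 = S_1(1) = -1
t_q=3/2 is in segment 0 (τ=3/2); S_0(τ)=47/64

y_0=-4 y_1=1 y_2=-1
S(3/2) = 47/64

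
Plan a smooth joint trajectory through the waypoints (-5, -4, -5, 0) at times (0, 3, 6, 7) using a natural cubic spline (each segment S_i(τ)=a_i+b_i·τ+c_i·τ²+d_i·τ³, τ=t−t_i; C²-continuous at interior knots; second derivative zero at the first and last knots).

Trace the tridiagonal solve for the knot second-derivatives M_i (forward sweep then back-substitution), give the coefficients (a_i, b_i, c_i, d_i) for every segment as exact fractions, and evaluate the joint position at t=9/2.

Δ: Δ0=1/3, Δ1=-1/3, Δ2=5
row 1: diag=12, rhs=-4; c'=1/4, d'=-1/3
row 2: denom=8−3·1/4=29/4; d'=(32−3·-1/3)/(29/4)=132/29
back: M2=132/29
back: M1=-1/3−1/4·132/29=-128/87
M: M0=0, M1=-128/87, M2=132/29, M3=0
seg 0: a=-5, c=M0/2=0, d=(M1−M0)/(6·3)=-64/783, b=Δ0−h0·(2M0+M1)/6=31/29
seg 1: a=-4, c=M1/2=-64/87, d=(M2−M1)/(6·3)=262/783, b=Δ1−h1·(2M1+M2)/6=-33/29
seg 2: a=-5, c=M2/2=66/29, d=(M3−M2)/(6·1)=-22/29, b=Δ2−h2·(2M2+M3)/6=101/29
t_q=9/2 → seg 1, τ=3/2; S=-4+-33/29·τ+-64/87·τ²+262/783·τ³=-723/116

  seg 0: a=-5 b=31/29 c=0 d=-64/783
  seg 1: a=-4 b=-33/29 c=-64/87 d=262/783
  seg 2: a=-5 b=101/29 c=66/29 d=-22/29
S(9/2) = -723/116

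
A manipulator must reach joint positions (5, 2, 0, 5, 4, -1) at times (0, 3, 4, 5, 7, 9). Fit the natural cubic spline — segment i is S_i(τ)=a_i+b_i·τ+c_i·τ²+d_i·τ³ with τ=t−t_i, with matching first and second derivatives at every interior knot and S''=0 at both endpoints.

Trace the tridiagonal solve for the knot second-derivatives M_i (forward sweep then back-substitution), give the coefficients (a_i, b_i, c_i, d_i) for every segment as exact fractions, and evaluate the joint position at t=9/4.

  seg 0: a=5 b=62/325 c=0 d=-43/325
  seg 1: a=2 b=-1099/325 c=-387/325 d=836/325
  seg 2: a=0 b=127/65 c=2121/325 d=-87/25
  seg 3: a=5 b=1484/325 c=-1272/325 d=359/520
  seg 4: a=4 b=-1823/650 c=297/1300 d=-99/2600
S(9/4) = 81581/20800

Δ: Δ0=-1, Δ1=-2, Δ2=5, Δ3=-1/2, Δ4=-5/2
row 1: diag=8, rhs=-6; c'=1/8, d'=-3/4
row 2: denom=4−1·1/8=31/8; d'=(42−1·-3/4)/(31/8)=342/31
row 3: denom=6−1·8/31=178/31; d'=(-33−1·342/31)/(178/31)=-1365/178
row 4: denom=8−2·31/89=650/89; d'=(-12−2·-1365/178)/(650/89)=297/650
back: M4=297/650
back: M3=-1365/178−31/89·297/650=-2544/325
back: M2=342/31−8/31·-2544/325=4242/325
back: M1=-3/4−1/8·4242/325=-774/325
M: M0=0, M1=-774/325, M2=4242/325, M3=-2544/325, M4=297/650, M5=0
seg 0: a=5, c=M0/2=0, d=(M1−M0)/(6·3)=-43/325, b=Δ0−h0·(2M0+M1)/6=62/325
seg 1: a=2, c=M1/2=-387/325, d=(M2−M1)/(6·1)=836/325, b=Δ1−h1·(2M1+M2)/6=-1099/325
seg 2: a=0, c=M2/2=2121/325, d=(M3−M2)/(6·1)=-87/25, b=Δ2−h2·(2M2+M3)/6=127/65
seg 3: a=5, c=M3/2=-1272/325, d=(M4−M3)/(6·2)=359/520, b=Δ3−h3·(2M3+M4)/6=1484/325
seg 4: a=4, c=M4/2=297/1300, d=(M5−M4)/(6·2)=-99/2600, b=Δ4−h4·(2M4+M5)/6=-1823/650
t_q=9/4 → seg 0, τ=9/4; S=5+62/325·τ+0·τ²+-43/325·τ³=81581/20800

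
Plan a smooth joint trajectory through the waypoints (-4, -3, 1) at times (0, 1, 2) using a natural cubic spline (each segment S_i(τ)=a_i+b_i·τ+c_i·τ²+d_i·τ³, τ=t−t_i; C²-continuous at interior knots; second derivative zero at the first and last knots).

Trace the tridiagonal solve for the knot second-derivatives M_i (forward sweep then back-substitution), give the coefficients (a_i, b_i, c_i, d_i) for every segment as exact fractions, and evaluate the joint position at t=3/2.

Δ: Δ0=1, Δ1=4
row 1: diag=4, rhs=18; c'=1/4, d'=9/2
back: M1=9/2
M: M0=0, M1=9/2, M2=0
seg 0: a=-4, c=M0/2=0, d=(M1−M0)/(6·1)=3/4, b=Δ0−h0·(2M0+M1)/6=1/4
seg 1: a=-3, c=M1/2=9/4, d=(M2−M1)/(6·1)=-3/4, b=Δ1−h1·(2M1+M2)/6=5/2
t_q=3/2 → seg 1, τ=1/2; S=-3+5/2·τ+9/4·τ²+-3/4·τ³=-41/32

  seg 0: a=-4 b=1/4 c=0 d=3/4
  seg 1: a=-3 b=5/2 c=9/4 d=-3/4
S(3/2) = -41/32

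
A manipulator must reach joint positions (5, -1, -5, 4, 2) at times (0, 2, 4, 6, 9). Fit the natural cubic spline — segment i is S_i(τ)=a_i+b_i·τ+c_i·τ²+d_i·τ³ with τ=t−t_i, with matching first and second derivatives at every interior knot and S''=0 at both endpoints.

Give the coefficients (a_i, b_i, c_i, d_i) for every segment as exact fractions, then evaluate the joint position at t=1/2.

Δ: Δ0=-3, Δ1=-2, Δ2=9/2, Δ3=-2/3
row 1: diag=8, rhs=6; c'=1/4, d'=3/4
row 2: denom=8−2·1/4=15/2; d'=(39−2·3/4)/(15/2)=5
row 3: denom=10−2·4/15=142/15; d'=(-31−2·5)/(142/15)=-615/142
back: M3=-615/142
back: M2=5−4/15·-615/142=437/71
back: M1=3/4−1/4·437/71=-56/71
M: M0=0, M1=-56/71, M2=437/71, M3=-615/142, M4=0
seg 0: a=5, c=M0/2=0, d=(M1−M0)/(6·2)=-14/213, b=Δ0−h0·(2M0+M1)/6=-583/213
seg 1: a=-1, c=M1/2=-28/71, d=(M2−M1)/(6·2)=493/852, b=Δ1−h1·(2M1+M2)/6=-751/213
seg 2: a=-5, c=M2/2=437/142, d=(M3−M2)/(6·2)=-1489/1704, b=Δ2−h2·(2M2+M3)/6=392/213
seg 3: a=4, c=M3/2=-615/284, d=(M4−M3)/(6·3)=205/852, b=Δ3−h3·(2M3+M4)/6=1561/426
t_q=1/2 → seg 0, τ=1/2; S=5+-583/213·τ+0·τ²+-14/213·τ³=1029/284

  seg 0: a=5 b=-583/213 c=0 d=-14/213
  seg 1: a=-1 b=-751/213 c=-28/71 d=493/852
  seg 2: a=-5 b=392/213 c=437/142 d=-1489/1704
  seg 3: a=4 b=1561/426 c=-615/284 d=205/852
S(1/2) = 1029/284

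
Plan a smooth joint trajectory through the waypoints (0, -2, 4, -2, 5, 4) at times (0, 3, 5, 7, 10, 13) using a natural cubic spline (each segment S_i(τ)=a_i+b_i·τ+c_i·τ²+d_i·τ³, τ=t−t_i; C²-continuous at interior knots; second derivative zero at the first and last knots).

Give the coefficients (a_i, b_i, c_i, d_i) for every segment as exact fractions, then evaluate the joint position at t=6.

  seg 0: a=0 b=-539/221 c=0 d=1175/5967
  seg 1: a=-2 b=636/221 c=1175/663 d=-2269/2652
  seg 2: a=4 b=-199/663 c=-4457/1326 d=889/884
  seg 3: a=-2 b=-1112/663 c=1772/663 d=-2657/5967
  seg 4: a=5 b=1549/663 c=-295/221 d=295/1989
S(6) = 3565/2652

Δ: Δ0=-2/3, Δ1=3, Δ2=-3, Δ3=7/3, Δ4=-1/3
row 1: diag=10, rhs=22; c'=1/5, d'=11/5
row 2: denom=8−2·1/5=38/5; d'=(-36−2·11/5)/(38/5)=-101/19
row 3: denom=10−2·5/19=180/19; d'=(32−2·-101/19)/(180/19)=9/2
row 4: denom=12−3·19/60=221/20; d'=(-16−3·9/2)/(221/20)=-590/221
back: M4=-590/221
back: M3=9/2−19/60·-590/221=3544/663
back: M2=-101/19−5/19·3544/663=-4457/663
back: M1=11/5−1/5·-4457/663=2350/663
M: M0=0, M1=2350/663, M2=-4457/663, M3=3544/663, M4=-590/221, M5=0
seg 0: a=0, c=M0/2=0, d=(M1−M0)/(6·3)=1175/5967, b=Δ0−h0·(2M0+M1)/6=-539/221
seg 1: a=-2, c=M1/2=1175/663, d=(M2−M1)/(6·2)=-2269/2652, b=Δ1−h1·(2M1+M2)/6=636/221
seg 2: a=4, c=M2/2=-4457/1326, d=(M3−M2)/(6·2)=889/884, b=Δ2−h2·(2M2+M3)/6=-199/663
seg 3: a=-2, c=M3/2=1772/663, d=(M4−M3)/(6·3)=-2657/5967, b=Δ3−h3·(2M3+M4)/6=-1112/663
seg 4: a=5, c=M4/2=-295/221, d=(M5−M4)/(6·3)=295/1989, b=Δ4−h4·(2M4+M5)/6=1549/663
t_q=6 → seg 2, τ=1; S=4+-199/663·τ+-4457/1326·τ²+889/884·τ³=3565/2652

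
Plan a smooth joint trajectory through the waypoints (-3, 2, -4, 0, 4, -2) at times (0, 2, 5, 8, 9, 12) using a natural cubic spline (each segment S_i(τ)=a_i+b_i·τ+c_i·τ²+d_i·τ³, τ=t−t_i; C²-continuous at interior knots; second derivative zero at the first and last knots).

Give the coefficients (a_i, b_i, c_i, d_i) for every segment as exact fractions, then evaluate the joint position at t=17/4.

Δ: Δ0=5/2, Δ1=-2, Δ2=4/3, Δ3=4, Δ4=-2
row 1: diag=10, rhs=-27; c'=3/10, d'=-27/10
row 2: denom=12−3·3/10=111/10; d'=(20−3·-27/10)/(111/10)=281/111
row 3: denom=8−3·10/37=266/37; d'=(16−3·281/111)/(266/37)=311/266
row 4: denom=8−1·37/266=2091/266; d'=(-36−1·311/266)/(2091/266)=-9887/2091
back: M4=-9887/2091
back: M3=311/266−37/266·-9887/2091=3820/2091
back: M2=281/111−10/37·3820/2091=4261/2091
back: M1=-27/10−3/10·4261/2091=-2308/697
M: M0=0, M1=-2308/697, M2=4261/2091, M3=3820/2091, M4=-9887/2091, M5=0
seg 0: a=-3, c=M0/2=0, d=(M1−M0)/(6·2)=-577/2091, b=Δ0−h0·(2M0+M1)/6=15071/4182
seg 1: a=2, c=M1/2=-1154/697, d=(M2−M1)/(6·3)=11185/37638, b=Δ1−h1·(2M1+M2)/6=1223/4182
seg 2: a=-4, c=M2/2=4261/4182, d=(M3−M2)/(6·3)=-49/4182, b=Δ2−h2·(2M2+M3)/6=-199/123
seg 3: a=0, c=M3/2=1910/2091, d=(M4−M3)/(6·1)=-1523/1394, b=Δ3−h3·(2M3+M4)/6=17477/4182
seg 4: a=4, c=M4/2=-9887/4182, d=(M5−M4)/(6·3)=9887/37638, b=Δ4−h4·(2M4+M5)/6=5705/2091
t_q=17/4 → seg 1, τ=9/4; S=2+1223/4182·τ+-1154/697·τ²+11185/37638·τ³=-208661/89216

  seg 0: a=-3 b=15071/4182 c=0 d=-577/2091
  seg 1: a=2 b=1223/4182 c=-1154/697 d=11185/37638
  seg 2: a=-4 b=-199/123 c=4261/4182 d=-49/4182
  seg 3: a=0 b=17477/4182 c=1910/2091 d=-1523/1394
  seg 4: a=4 b=5705/2091 c=-9887/4182 d=9887/37638
S(17/4) = -208661/89216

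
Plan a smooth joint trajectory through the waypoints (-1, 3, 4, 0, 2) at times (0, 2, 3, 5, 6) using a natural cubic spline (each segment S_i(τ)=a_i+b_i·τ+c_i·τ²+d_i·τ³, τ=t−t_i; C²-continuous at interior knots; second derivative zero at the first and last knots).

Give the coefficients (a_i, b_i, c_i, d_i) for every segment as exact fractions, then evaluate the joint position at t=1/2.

Δ: Δ0=2, Δ1=1, Δ2=-2, Δ3=2
row 1: diag=6, rhs=-6; c'=1/6, d'=-1
row 2: denom=6−1·1/6=35/6; d'=(-18−1·-1)/(35/6)=-102/35
row 3: denom=6−2·12/35=186/35; d'=(24−2·-102/35)/(186/35)=174/31
back: M3=174/31
back: M2=-102/35−12/35·174/31=-150/31
back: M1=-1−1/6·-150/31=-6/31
M: M0=0, M1=-6/31, M2=-150/31, M3=174/31, M4=0
seg 0: a=-1, c=M0/2=0, d=(M1−M0)/(6·2)=-1/62, b=Δ0−h0·(2M0+M1)/6=64/31
seg 1: a=3, c=M1/2=-3/31, d=(M2−M1)/(6·1)=-24/31, b=Δ1−h1·(2M1+M2)/6=58/31
seg 2: a=4, c=M2/2=-75/31, d=(M3−M2)/(6·2)=27/31, b=Δ2−h2·(2M2+M3)/6=-20/31
seg 3: a=0, c=M3/2=87/31, d=(M4−M3)/(6·1)=-29/31, b=Δ3−h3·(2M3+M4)/6=4/31
t_q=1/2 → seg 0, τ=1/2; S=-1+64/31·τ+0·τ²+-1/62·τ³=15/496

  seg 0: a=-1 b=64/31 c=0 d=-1/62
  seg 1: a=3 b=58/31 c=-3/31 d=-24/31
  seg 2: a=4 b=-20/31 c=-75/31 d=27/31
  seg 3: a=0 b=4/31 c=87/31 d=-29/31
S(1/2) = 15/496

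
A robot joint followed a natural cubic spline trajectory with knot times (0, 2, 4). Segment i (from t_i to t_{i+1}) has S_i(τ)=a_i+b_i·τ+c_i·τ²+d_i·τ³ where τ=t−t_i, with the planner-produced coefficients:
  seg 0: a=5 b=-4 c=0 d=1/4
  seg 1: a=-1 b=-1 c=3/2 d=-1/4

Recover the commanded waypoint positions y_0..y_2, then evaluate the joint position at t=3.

y_0 = S_0(0) = a_0 = 5
y_1 = S_1(0) = a_1 = -1
y_2 = S_1(2) = 1
t_q=3 is in segment 1 (τ=1); S_1(τ)=-3/4

y_0=5 y_1=-1 y_2=1
S(3) = -3/4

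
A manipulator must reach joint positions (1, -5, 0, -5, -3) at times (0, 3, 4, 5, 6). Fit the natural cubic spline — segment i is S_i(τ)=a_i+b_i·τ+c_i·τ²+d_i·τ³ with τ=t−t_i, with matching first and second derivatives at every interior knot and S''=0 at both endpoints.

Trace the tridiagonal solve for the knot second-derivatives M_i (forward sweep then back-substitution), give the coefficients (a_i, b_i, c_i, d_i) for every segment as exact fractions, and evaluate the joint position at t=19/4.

Δ: Δ0=-2, Δ1=5, Δ2=-5, Δ3=2
row 1: diag=8, rhs=42; c'=1/8, d'=21/4
row 2: denom=4−1·1/8=31/8; d'=(-60−1·21/4)/(31/8)=-522/31
row 3: denom=4−1·8/31=116/31; d'=(42−1·-522/31)/(116/31)=456/29
back: M3=456/29
back: M2=-522/31−8/31·456/29=-606/29
back: M1=21/4−1/8·-606/29=228/29
M: M0=0, M1=228/29, M2=-606/29, M3=456/29, M4=0
seg 0: a=1, c=M0/2=0, d=(M1−M0)/(6·3)=38/87, b=Δ0−h0·(2M0+M1)/6=-172/29
seg 1: a=-5, c=M1/2=114/29, d=(M2−M1)/(6·1)=-139/29, b=Δ1−h1·(2M1+M2)/6=170/29
seg 2: a=0, c=M2/2=-303/29, d=(M3−M2)/(6·1)=177/29, b=Δ2−h2·(2M2+M3)/6=-19/29
seg 3: a=-5, c=M3/2=228/29, d=(M4−M3)/(6·1)=-76/29, b=Δ3−h3·(2M3+M4)/6=-94/29
t_q=19/4 → seg 2, τ=3/4; S=0+-19/29·τ+-303/29·τ²+177/29·τ³=-7041/1856

  seg 0: a=1 b=-172/29 c=0 d=38/87
  seg 1: a=-5 b=170/29 c=114/29 d=-139/29
  seg 2: a=0 b=-19/29 c=-303/29 d=177/29
  seg 3: a=-5 b=-94/29 c=228/29 d=-76/29
S(19/4) = -7041/1856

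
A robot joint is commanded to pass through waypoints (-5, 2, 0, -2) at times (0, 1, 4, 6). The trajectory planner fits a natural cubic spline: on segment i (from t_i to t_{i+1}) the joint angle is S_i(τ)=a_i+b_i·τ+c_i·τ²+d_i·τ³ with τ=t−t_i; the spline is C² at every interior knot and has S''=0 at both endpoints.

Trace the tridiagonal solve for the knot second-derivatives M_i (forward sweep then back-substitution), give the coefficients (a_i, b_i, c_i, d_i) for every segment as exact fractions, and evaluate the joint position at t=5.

Δ: Δ0=7, Δ1=-2/3, Δ2=-1
row 1: diag=8, rhs=-46; c'=3/8, d'=-23/4
row 2: denom=10−3·3/8=71/8; d'=(-2−3·-23/4)/(71/8)=122/71
back: M2=122/71
back: M1=-23/4−3/8·122/71=-454/71
M: M0=0, M1=-454/71, M2=122/71, M3=0
seg 0: a=-5, c=M0/2=0, d=(M1−M0)/(6·1)=-227/213, b=Δ0−h0·(2M0+M1)/6=1718/213
seg 1: a=2, c=M1/2=-227/71, d=(M2−M1)/(6·3)=32/71, b=Δ1−h1·(2M1+M2)/6=1037/213
seg 2: a=0, c=M2/2=61/71, d=(M3−M2)/(6·2)=-61/426, b=Δ2−h2·(2M2+M3)/6=-457/213
t_q=5 → seg 2, τ=1; S=0+-457/213·τ+61/71·τ²+-61/426·τ³=-203/142

  seg 0: a=-5 b=1718/213 c=0 d=-227/213
  seg 1: a=2 b=1037/213 c=-227/71 d=32/71
  seg 2: a=0 b=-457/213 c=61/71 d=-61/426
S(5) = -203/142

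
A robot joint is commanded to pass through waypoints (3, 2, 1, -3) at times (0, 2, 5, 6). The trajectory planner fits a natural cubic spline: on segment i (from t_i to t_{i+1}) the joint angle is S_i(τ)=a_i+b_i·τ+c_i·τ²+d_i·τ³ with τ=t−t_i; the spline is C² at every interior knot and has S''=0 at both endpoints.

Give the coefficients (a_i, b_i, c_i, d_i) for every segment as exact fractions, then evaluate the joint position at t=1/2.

Δ: Δ0=-1/2, Δ1=-1/3, Δ2=-4
row 1: diag=10, rhs=1; c'=3/10, d'=1/10
row 2: denom=8−3·3/10=71/10; d'=(-22−3·1/10)/(71/10)=-223/71
back: M2=-223/71
back: M1=1/10−3/10·-223/71=74/71
M: M0=0, M1=74/71, M2=-223/71, M3=0
seg 0: a=3, c=M0/2=0, d=(M1−M0)/(6·2)=37/426, b=Δ0−h0·(2M0+M1)/6=-361/426
seg 1: a=2, c=M1/2=37/71, d=(M2−M1)/(6·3)=-33/142, b=Δ1−h1·(2M1+M2)/6=83/426
seg 2: a=1, c=M2/2=-223/142, d=(M3−M2)/(6·1)=223/426, b=Δ2−h2·(2M2+M3)/6=-629/213
t_q=1/2 → seg 0, τ=1/2; S=3+-361/426·τ+0·τ²+37/426·τ³=2939/1136

  seg 0: a=3 b=-361/426 c=0 d=37/426
  seg 1: a=2 b=83/426 c=37/71 d=-33/142
  seg 2: a=1 b=-629/213 c=-223/142 d=223/426
S(1/2) = 2939/1136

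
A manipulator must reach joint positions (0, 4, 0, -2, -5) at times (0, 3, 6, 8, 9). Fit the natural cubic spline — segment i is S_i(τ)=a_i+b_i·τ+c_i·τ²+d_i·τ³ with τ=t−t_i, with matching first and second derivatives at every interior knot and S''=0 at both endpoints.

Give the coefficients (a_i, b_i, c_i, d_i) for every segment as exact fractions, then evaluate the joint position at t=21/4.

  seg 0: a=0 b=221/103 c=0 d=-251/2781
  seg 1: a=4 b=-30/103 c=-251/309 d=431/2781
  seg 2: a=0 b=-101/103 c=60/103 d=-61/206
  seg 3: a=-2 b=-227/103 c=-123/103 d=41/103
S(21/4) = 6577/6592

Δ: Δ0=4/3, Δ1=-4/3, Δ2=-1, Δ3=-3
row 1: diag=12, rhs=-16; c'=1/4, d'=-4/3
row 2: denom=10−3·1/4=37/4; d'=(2−3·-4/3)/(37/4)=24/37
row 3: denom=6−2·8/37=206/37; d'=(-12−2·24/37)/(206/37)=-246/103
back: M3=-246/103
back: M2=24/37−8/37·-246/103=120/103
back: M1=-4/3−1/4·120/103=-502/309
M: M0=0, M1=-502/309, M2=120/103, M3=-246/103, M4=0
seg 0: a=0, c=M0/2=0, d=(M1−M0)/(6·3)=-251/2781, b=Δ0−h0·(2M0+M1)/6=221/103
seg 1: a=4, c=M1/2=-251/309, d=(M2−M1)/(6·3)=431/2781, b=Δ1−h1·(2M1+M2)/6=-30/103
seg 2: a=0, c=M2/2=60/103, d=(M3−M2)/(6·2)=-61/206, b=Δ2−h2·(2M2+M3)/6=-101/103
seg 3: a=-2, c=M3/2=-123/103, d=(M4−M3)/(6·1)=41/103, b=Δ3−h3·(2M3+M4)/6=-227/103
t_q=21/4 → seg 1, τ=9/4; S=4+-30/103·τ+-251/309·τ²+431/2781·τ³=6577/6592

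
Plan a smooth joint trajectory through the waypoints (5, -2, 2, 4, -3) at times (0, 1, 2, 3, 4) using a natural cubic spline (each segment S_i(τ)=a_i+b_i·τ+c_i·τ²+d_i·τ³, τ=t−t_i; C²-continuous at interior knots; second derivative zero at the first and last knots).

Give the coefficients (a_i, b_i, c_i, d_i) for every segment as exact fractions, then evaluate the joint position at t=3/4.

Δ: Δ0=-7, Δ1=4, Δ2=2, Δ3=-7
row 1: diag=4, rhs=66; c'=1/4, d'=33/2
row 2: denom=4−1·1/4=15/4; d'=(-12−1·33/2)/(15/4)=-38/5
row 3: denom=4−1·4/15=56/15; d'=(-54−1·-38/5)/(56/15)=-87/7
back: M3=-87/7
back: M2=-38/5−4/15·-87/7=-30/7
back: M1=33/2−1/4·-30/7=123/7
M: M0=0, M1=123/7, M2=-30/7, M3=-87/7, M4=0
seg 0: a=5, c=M0/2=0, d=(M1−M0)/(6·1)=41/14, b=Δ0−h0·(2M0+M1)/6=-139/14
seg 1: a=-2, c=M1/2=123/14, d=(M2−M1)/(6·1)=-51/14, b=Δ1−h1·(2M1+M2)/6=-8/7
seg 2: a=2, c=M2/2=-15/7, d=(M3−M2)/(6·1)=-19/14, b=Δ2−h2·(2M2+M3)/6=11/2
seg 3: a=4, c=M3/2=-87/14, d=(M4−M3)/(6·1)=29/14, b=Δ3−h3·(2M3+M4)/6=-20/7
t_q=3/4 → seg 0, τ=3/4; S=5+-139/14·τ+0·τ²+41/14·τ³=-155/128

  seg 0: a=5 b=-139/14 c=0 d=41/14
  seg 1: a=-2 b=-8/7 c=123/14 d=-51/14
  seg 2: a=2 b=11/2 c=-15/7 d=-19/14
  seg 3: a=4 b=-20/7 c=-87/14 d=29/14
S(3/4) = -155/128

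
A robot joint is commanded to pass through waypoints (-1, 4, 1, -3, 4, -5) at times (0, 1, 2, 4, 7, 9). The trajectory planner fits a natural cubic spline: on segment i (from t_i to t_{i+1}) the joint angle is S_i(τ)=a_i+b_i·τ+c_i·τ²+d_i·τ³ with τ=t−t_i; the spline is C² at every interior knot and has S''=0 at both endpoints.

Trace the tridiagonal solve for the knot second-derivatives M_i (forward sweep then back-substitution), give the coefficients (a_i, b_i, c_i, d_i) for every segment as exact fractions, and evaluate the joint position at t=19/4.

  seg 0: a=-1 b=41029/5799 c=0 d=-12034/5799
  seg 1: a=4 b=4927/5799 c=-12034/1933 d=13778/5799
  seg 2: a=1 b=-25943/5799 c=1744/1933 d=3881/23196
  seg 3: a=-3 b=6628/5799 c=7369/3866 d=-1945/3866
  seg 4: a=4 b=-11647/11598 c=-5068/1933 d=2534/5799
S(19/4) = -317407/247424

Δ: Δ0=5, Δ1=-3, Δ2=-2, Δ3=7/3, Δ4=-9/2
row 1: diag=4, rhs=-48; c'=1/4, d'=-12
row 2: denom=6−1·1/4=23/4; d'=(6−1·-12)/(23/4)=72/23
row 3: denom=10−2·8/23=214/23; d'=(26−2·72/23)/(214/23)=227/107
row 4: denom=10−3·69/214=1933/214; d'=(-41−3·227/107)/(1933/214)=-10136/1933
back: M4=-10136/1933
back: M3=227/107−69/214·-10136/1933=7369/1933
back: M2=72/23−8/23·7369/1933=3488/1933
back: M1=-12−1/4·3488/1933=-24068/1933
M: M0=0, M1=-24068/1933, M2=3488/1933, M3=7369/1933, M4=-10136/1933, M5=0
seg 0: a=-1, c=M0/2=0, d=(M1−M0)/(6·1)=-12034/5799, b=Δ0−h0·(2M0+M1)/6=41029/5799
seg 1: a=4, c=M1/2=-12034/1933, d=(M2−M1)/(6·1)=13778/5799, b=Δ1−h1·(2M1+M2)/6=4927/5799
seg 2: a=1, c=M2/2=1744/1933, d=(M3−M2)/(6·2)=3881/23196, b=Δ2−h2·(2M2+M3)/6=-25943/5799
seg 3: a=-3, c=M3/2=7369/3866, d=(M4−M3)/(6·3)=-1945/3866, b=Δ3−h3·(2M3+M4)/6=6628/5799
seg 4: a=4, c=M4/2=-5068/1933, d=(M5−M4)/(6·2)=2534/5799, b=Δ4−h4·(2M4+M5)/6=-11647/11598
t_q=19/4 → seg 3, τ=3/4; S=-3+6628/5799·τ+7369/3866·τ²+-1945/3866·τ³=-317407/247424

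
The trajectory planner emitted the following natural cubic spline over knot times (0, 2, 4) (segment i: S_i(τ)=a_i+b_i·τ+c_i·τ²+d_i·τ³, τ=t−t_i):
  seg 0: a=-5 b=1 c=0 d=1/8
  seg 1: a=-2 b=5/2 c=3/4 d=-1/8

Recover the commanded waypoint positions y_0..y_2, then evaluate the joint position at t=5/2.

y_0=-5 y_1=-2 y_2=5
S(5/2) = -37/64

y_0 = S_0(0) = a_0 = -5
y_1 = S_1(0) = a_1 = -2
y_2 = S_1(2) = 5
t_q=5/2 is in segment 1 (τ=1/2); S_1(τ)=-37/64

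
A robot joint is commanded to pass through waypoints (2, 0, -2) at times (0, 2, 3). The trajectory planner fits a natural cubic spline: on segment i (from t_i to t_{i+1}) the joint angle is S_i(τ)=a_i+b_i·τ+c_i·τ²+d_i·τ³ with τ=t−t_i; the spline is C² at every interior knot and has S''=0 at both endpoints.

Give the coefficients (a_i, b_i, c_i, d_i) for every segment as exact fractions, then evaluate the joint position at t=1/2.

Δ: Δ0=-1, Δ1=-2
row 1: diag=6, rhs=-6; c'=1/6, d'=-1
back: M1=-1
M: M0=0, M1=-1, M2=0
seg 0: a=2, c=M0/2=0, d=(M1−M0)/(6·2)=-1/12, b=Δ0−h0·(2M0+M1)/6=-2/3
seg 1: a=0, c=M1/2=-1/2, d=(M2−M1)/(6·1)=1/6, b=Δ1−h1·(2M1+M2)/6=-5/3
t_q=1/2 → seg 0, τ=1/2; S=2+-2/3·τ+0·τ²+-1/12·τ³=53/32

  seg 0: a=2 b=-2/3 c=0 d=-1/12
  seg 1: a=0 b=-5/3 c=-1/2 d=1/6
S(1/2) = 53/32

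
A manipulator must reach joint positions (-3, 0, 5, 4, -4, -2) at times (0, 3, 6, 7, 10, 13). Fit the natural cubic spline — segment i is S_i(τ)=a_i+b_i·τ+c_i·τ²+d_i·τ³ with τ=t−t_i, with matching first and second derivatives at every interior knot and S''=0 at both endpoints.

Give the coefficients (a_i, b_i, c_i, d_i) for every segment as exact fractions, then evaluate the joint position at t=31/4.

  seg 0: a=-3 b=157/275 c=0 d=118/2475
  seg 1: a=0 b=511/275 c=118/275 d=-244/1485
  seg 2: a=5 b=-1/275 c=-866/825 d=4/75
  seg 3: a=4 b=-1603/825 c=-734/825 d=107/495
  seg 4: a=-4 b=-1192/825 c=871/825 d=-871/7425
S(31/4) = 37549/17600

Δ: Δ0=1, Δ1=5/3, Δ2=-1, Δ3=-8/3, Δ4=2/3
row 1: diag=12, rhs=4; c'=1/4, d'=1/3
row 2: denom=8−3·1/4=29/4; d'=(-16−3·1/3)/(29/4)=-68/29
row 3: denom=8−1·4/29=228/29; d'=(-10−1·-68/29)/(228/29)=-37/38
row 4: denom=12−3·29/76=825/76; d'=(20−3·-37/38)/(825/76)=1742/825
back: M4=1742/825
back: M3=-37/38−29/76·1742/825=-1468/825
back: M2=-68/29−4/29·-1468/825=-1732/825
back: M1=1/3−1/4·-1732/825=236/275
M: M0=0, M1=236/275, M2=-1732/825, M3=-1468/825, M4=1742/825, M5=0
seg 0: a=-3, c=M0/2=0, d=(M1−M0)/(6·3)=118/2475, b=Δ0−h0·(2M0+M1)/6=157/275
seg 1: a=0, c=M1/2=118/275, d=(M2−M1)/(6·3)=-244/1485, b=Δ1−h1·(2M1+M2)/6=511/275
seg 2: a=5, c=M2/2=-866/825, d=(M3−M2)/(6·1)=4/75, b=Δ2−h2·(2M2+M3)/6=-1/275
seg 3: a=4, c=M3/2=-734/825, d=(M4−M3)/(6·3)=107/495, b=Δ3−h3·(2M3+M4)/6=-1603/825
seg 4: a=-4, c=M4/2=871/825, d=(M5−M4)/(6·3)=-871/7425, b=Δ4−h4·(2M4+M5)/6=-1192/825
t_q=31/4 → seg 3, τ=3/4; S=4+-1603/825·τ+-734/825·τ²+107/495·τ³=37549/17600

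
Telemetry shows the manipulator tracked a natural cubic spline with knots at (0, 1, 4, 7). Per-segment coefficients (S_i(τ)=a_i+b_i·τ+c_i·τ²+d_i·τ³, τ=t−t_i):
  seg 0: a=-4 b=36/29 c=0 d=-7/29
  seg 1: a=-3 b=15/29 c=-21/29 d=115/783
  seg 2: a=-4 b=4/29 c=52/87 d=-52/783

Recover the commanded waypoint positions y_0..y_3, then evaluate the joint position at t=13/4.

y_0=-4 y_1=-3 y_2=-4 y_3=0
S(13/4) = -7107/1856

y_0 = S_0(0) = a_0 = -4
y_1 = S_1(0) = a_1 = -3
y_2 = S_2(0) = a_2 = -4
y_3 = S_2(3) = 0
t_q=13/4 is in segment 1 (τ=9/4); S_1(τ)=-7107/1856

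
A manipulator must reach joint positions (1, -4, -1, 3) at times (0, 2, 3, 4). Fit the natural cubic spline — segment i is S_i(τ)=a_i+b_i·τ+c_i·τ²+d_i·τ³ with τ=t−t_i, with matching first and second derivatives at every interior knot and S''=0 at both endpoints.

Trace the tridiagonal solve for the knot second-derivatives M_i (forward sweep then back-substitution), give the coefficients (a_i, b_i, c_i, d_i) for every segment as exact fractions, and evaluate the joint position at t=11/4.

  seg 0: a=1 b=-199/46 c=0 d=21/46
  seg 1: a=-4 b=53/46 c=63/23 d=-41/46
  seg 2: a=-1 b=91/23 c=3/46 d=-1/46
S(11/4) = -5803/2944

Δ: Δ0=-5/2, Δ1=3, Δ2=4
row 1: diag=6, rhs=33; c'=1/6, d'=11/2
row 2: denom=4−1·1/6=23/6; d'=(6−1·11/2)/(23/6)=3/23
back: M2=3/23
back: M1=11/2−1/6·3/23=126/23
M: M0=0, M1=126/23, M2=3/23, M3=0
seg 0: a=1, c=M0/2=0, d=(M1−M0)/(6·2)=21/46, b=Δ0−h0·(2M0+M1)/6=-199/46
seg 1: a=-4, c=M1/2=63/23, d=(M2−M1)/(6·1)=-41/46, b=Δ1−h1·(2M1+M2)/6=53/46
seg 2: a=-1, c=M2/2=3/46, d=(M3−M2)/(6·1)=-1/46, b=Δ2−h2·(2M2+M3)/6=91/23
t_q=11/4 → seg 1, τ=3/4; S=-4+53/46·τ+63/23·τ²+-41/46·τ³=-5803/2944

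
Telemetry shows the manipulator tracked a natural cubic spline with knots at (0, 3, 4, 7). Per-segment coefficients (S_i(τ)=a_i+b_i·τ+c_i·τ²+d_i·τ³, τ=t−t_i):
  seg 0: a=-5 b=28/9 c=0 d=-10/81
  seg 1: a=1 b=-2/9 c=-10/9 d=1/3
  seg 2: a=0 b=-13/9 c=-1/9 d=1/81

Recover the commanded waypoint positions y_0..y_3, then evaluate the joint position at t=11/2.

y_0=-5 y_1=1 y_2=0 y_3=-5
S(11/2) = -19/8

y_0 = S_0(0) = a_0 = -5
y_1 = S_1(0) = a_1 = 1
y_2 = S_2(0) = a_2 = 0
y_3 = S_2(3) = -5
t_q=11/2 is in segment 2 (τ=3/2); S_2(τ)=-19/8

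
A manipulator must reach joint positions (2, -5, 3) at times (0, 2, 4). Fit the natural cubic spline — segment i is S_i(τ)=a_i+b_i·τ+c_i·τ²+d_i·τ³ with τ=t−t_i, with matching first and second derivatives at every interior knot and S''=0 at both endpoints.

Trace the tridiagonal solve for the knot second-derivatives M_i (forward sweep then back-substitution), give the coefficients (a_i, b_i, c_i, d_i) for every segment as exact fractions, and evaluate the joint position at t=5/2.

  seg 0: a=2 b=-43/8 c=0 d=15/32
  seg 1: a=-5 b=1/4 c=45/16 d=-15/32
S(5/2) = -1083/256

Δ: Δ0=-7/2, Δ1=4
row 1: diag=8, rhs=45; c'=1/4, d'=45/8
back: M1=45/8
M: M0=0, M1=45/8, M2=0
seg 0: a=2, c=M0/2=0, d=(M1−M0)/(6·2)=15/32, b=Δ0−h0·(2M0+M1)/6=-43/8
seg 1: a=-5, c=M1/2=45/16, d=(M2−M1)/(6·2)=-15/32, b=Δ1−h1·(2M1+M2)/6=1/4
t_q=5/2 → seg 1, τ=1/2; S=-5+1/4·τ+45/16·τ²+-15/32·τ³=-1083/256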